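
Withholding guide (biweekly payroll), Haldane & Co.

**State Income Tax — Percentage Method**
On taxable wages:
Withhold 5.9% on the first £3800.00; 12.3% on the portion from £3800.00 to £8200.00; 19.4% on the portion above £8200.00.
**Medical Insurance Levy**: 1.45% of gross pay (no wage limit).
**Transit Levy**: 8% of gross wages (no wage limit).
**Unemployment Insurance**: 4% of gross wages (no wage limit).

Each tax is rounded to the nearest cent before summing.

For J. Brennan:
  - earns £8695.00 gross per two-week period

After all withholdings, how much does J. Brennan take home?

State Income Tax: taxable = £8695.00
  £765.40 + 19.4% × (£8695.00 − £8200.00) = £765.40 + 19.4% × £495.00 = £861.43
Medical Insurance Levy: 1.45% × £8695.00 = £126.08
Transit Levy: 8% × £8695.00 = £695.60
Unemployment Insurance: 4% × £8695.00 = £347.80
Total withheld: £861.43 + £126.08 + £695.60 + £347.80 = £2030.91
Net pay: £8695.00 − £2030.91 = £6664.09

£6664.09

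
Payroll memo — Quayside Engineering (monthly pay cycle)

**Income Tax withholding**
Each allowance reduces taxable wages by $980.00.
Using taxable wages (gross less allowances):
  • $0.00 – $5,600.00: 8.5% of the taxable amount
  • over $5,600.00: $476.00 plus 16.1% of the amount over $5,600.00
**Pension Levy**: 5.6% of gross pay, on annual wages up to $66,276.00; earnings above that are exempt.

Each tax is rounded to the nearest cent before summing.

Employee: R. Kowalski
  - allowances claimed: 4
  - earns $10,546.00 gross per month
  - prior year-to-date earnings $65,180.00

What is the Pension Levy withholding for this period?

Pension Levy: cap $66,276.00 − YTD $65,180.00 = $1,096.00 subject; 5.6% × $1,096.00 = $61.38

$61.38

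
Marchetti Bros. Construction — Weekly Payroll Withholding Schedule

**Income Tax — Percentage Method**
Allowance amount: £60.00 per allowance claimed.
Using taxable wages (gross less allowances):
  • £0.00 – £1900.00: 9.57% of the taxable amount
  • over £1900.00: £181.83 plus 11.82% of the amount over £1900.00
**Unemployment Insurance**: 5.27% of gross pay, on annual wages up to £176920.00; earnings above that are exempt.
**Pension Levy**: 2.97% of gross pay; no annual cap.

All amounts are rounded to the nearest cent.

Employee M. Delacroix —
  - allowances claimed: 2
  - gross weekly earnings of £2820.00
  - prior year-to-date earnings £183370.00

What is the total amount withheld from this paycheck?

£360.14

Income Tax: taxable = £2820.00 − 2×£60.00 = £2700.00
  £181.83 + 11.82% × (£2700.00 − £1900.00) = £181.83 + 11.82% × £800.00 = £276.39
Unemployment Insurance: YTD £183370.00 ≥ cap £176920.00 → £0.00
Pension Levy: 2.97% × £2820.00 = £83.75
Total: £276.39 + £0.00 + £83.75 = £360.14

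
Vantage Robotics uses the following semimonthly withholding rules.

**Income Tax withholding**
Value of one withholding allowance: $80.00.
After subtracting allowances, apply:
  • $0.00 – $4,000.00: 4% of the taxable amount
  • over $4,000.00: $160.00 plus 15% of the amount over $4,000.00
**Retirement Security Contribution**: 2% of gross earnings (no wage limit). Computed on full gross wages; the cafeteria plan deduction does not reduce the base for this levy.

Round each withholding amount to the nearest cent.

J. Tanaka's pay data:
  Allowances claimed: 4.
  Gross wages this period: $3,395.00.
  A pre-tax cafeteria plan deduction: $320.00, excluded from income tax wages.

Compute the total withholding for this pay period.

$178.10

Income Tax: taxable = $3,395.00 − $320.00 − 4×$80.00 = $2,755.00
  4% × $2,755.00 = $110.20
Retirement Security Contribution: 2% × $3,395.00 = $67.90
Total: $110.20 + $67.90 = $178.10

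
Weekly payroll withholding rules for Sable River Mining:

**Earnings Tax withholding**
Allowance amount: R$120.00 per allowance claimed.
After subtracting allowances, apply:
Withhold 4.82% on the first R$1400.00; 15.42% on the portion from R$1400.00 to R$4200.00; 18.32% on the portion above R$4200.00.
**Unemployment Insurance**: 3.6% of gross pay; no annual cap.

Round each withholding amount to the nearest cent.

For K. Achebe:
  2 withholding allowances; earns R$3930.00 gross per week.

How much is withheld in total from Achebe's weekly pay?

R$562.08

Earnings Tax: taxable = R$3930.00 − 2×R$120.00 = R$3690.00
  R$67.48 + 15.42% × (R$3690.00 − R$1400.00) = R$67.48 + 15.42% × R$2290.00 = R$420.60
Unemployment Insurance: 3.6% × R$3930.00 = R$141.48
Total: R$420.60 + R$141.48 = R$562.08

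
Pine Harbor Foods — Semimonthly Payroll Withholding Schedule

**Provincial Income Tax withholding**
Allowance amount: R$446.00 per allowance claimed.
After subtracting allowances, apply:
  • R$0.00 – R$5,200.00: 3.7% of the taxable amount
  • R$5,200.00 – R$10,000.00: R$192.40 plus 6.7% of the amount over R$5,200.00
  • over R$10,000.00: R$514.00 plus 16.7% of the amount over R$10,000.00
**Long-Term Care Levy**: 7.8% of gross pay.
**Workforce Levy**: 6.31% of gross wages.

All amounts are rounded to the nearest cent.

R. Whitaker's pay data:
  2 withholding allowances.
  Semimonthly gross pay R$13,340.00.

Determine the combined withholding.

Provincial Income Tax: taxable = R$13,340.00 − 2×R$446.00 = R$12,448.00
  R$514.00 + 16.7% × (R$12,448.00 − R$10,000.00) = R$514.00 + 16.7% × R$2,448.00 = R$922.82
Long-Term Care Levy: 7.8% × R$13,340.00 = R$1,040.52
Workforce Levy: 6.31% × R$13,340.00 = R$841.75
Total: R$922.82 + R$1,040.52 + R$841.75 = R$2,805.09

R$2,805.09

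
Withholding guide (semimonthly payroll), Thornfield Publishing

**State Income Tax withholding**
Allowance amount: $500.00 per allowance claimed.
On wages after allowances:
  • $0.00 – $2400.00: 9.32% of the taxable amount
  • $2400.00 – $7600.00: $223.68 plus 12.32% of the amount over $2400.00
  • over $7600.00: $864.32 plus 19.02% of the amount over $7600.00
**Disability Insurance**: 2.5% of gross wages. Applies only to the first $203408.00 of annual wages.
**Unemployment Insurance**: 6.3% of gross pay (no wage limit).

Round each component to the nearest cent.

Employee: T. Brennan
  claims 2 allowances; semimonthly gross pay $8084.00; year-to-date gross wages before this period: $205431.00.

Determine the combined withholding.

$1310.04

State Income Tax: taxable = $8084.00 − 2×$500.00 = $7084.00
  $223.68 + 12.32% × ($7084.00 − $2400.00) = $223.68 + 12.32% × $4684.00 = $800.75
Disability Insurance: YTD $205431.00 ≥ cap $203408.00 → $0.00
Unemployment Insurance: 6.3% × $8084.00 = $509.29
Total: $800.75 + $0.00 + $509.29 = $1310.04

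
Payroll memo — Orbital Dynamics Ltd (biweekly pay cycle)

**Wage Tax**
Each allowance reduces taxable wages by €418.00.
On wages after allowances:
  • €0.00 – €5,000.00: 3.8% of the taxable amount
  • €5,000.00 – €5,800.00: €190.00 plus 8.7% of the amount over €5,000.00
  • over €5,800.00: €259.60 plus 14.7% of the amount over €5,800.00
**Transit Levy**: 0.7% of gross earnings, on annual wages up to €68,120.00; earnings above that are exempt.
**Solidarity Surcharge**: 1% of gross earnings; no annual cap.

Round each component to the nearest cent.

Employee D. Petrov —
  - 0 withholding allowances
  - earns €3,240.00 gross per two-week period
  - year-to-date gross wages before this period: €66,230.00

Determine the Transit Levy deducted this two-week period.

Transit Levy: cap €68,120.00 − YTD €66,230.00 = €1,890.00 subject; 0.7% × €1,890.00 = €13.23

€13.23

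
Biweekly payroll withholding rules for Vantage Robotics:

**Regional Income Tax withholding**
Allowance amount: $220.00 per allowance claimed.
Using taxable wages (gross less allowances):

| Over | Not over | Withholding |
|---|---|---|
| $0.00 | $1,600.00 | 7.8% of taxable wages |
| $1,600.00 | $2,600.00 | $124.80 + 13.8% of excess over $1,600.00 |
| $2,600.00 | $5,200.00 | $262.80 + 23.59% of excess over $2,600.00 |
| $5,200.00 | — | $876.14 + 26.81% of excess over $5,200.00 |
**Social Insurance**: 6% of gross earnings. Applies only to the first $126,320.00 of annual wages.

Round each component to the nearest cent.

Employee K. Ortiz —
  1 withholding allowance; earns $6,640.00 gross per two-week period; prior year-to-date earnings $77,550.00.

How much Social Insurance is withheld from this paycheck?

Social Insurance: 6% × $6,640.00 = $398.40

$398.40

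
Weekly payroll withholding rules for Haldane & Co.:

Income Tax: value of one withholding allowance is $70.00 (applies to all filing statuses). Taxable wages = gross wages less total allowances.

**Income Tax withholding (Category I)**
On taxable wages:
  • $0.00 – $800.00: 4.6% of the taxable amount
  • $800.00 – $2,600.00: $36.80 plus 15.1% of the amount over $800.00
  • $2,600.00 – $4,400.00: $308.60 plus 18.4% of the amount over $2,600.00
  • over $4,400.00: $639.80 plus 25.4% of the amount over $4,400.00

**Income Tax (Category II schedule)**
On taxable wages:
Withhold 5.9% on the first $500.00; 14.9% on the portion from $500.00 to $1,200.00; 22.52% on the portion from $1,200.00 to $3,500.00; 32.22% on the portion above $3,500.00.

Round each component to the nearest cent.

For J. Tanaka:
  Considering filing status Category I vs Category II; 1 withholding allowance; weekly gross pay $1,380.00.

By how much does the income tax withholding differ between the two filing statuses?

$44.76

Income Tax (Category I): taxable = $1,380.00 − 1×$70.00 = $1,310.00
  $36.80 + 15.1% × ($1,310.00 − $800.00) = $36.80 + 15.1% × $510.00 = $113.81
Income Tax (Category II): taxable = $1,380.00 − 1×$70.00 = $1,310.00
  $133.80 + 22.52% × ($1,310.00 − $1,200.00) = $133.80 + 22.52% × $110.00 = $158.57
Difference: |$113.81 − $158.57| = $44.76 (higher under Category II)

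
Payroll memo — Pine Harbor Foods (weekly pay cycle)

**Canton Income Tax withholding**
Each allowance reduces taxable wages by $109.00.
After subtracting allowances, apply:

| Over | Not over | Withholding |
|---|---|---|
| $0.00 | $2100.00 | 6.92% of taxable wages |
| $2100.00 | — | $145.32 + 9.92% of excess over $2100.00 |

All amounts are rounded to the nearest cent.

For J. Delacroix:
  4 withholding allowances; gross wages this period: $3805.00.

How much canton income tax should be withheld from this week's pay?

$271.20

Canton Income Tax: taxable = $3805.00 − 4×$109.00 = $3369.00
  $145.32 + 9.92% × ($3369.00 − $2100.00) = $145.32 + 9.92% × $1269.00 = $271.20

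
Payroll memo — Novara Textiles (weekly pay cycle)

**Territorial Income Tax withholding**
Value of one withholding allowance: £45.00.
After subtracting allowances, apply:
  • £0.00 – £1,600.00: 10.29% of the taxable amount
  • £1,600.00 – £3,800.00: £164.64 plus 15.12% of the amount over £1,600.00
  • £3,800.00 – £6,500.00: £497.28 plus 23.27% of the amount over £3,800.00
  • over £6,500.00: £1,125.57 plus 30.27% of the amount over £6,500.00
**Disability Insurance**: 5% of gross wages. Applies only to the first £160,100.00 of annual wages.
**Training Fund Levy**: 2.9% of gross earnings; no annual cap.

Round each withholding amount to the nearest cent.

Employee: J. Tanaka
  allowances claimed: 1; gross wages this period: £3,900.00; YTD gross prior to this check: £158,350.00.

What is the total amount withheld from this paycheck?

Territorial Income Tax: taxable = £3,900.00 − 1×£45.00 = £3,855.00
  £497.28 + 23.27% × (£3,855.00 − £3,800.00) = £497.28 + 23.27% × £55.00 = £510.08
Disability Insurance: cap £160,100.00 − YTD £158,350.00 = £1,750.00 subject; 5% × £1,750.00 = £87.50
Training Fund Levy: 2.9% × £3,900.00 = £113.10
Total: £510.08 + £87.50 + £113.10 = £710.68

£710.68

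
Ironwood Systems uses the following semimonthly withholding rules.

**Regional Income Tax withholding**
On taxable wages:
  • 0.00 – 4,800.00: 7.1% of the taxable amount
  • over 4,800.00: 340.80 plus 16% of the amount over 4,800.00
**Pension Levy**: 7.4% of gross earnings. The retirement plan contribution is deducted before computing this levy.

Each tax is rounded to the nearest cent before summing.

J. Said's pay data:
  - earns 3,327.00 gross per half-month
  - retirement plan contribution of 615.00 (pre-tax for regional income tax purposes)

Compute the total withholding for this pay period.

Regional Income Tax: taxable = 3,327.00 − 615.00 = 2,712.00
  7.1% × 2,712.00 = 192.55
Pension Levy: 7.4% × 2,712.00 = 200.69
Total: 192.55 + 200.69 = 393.24

393.24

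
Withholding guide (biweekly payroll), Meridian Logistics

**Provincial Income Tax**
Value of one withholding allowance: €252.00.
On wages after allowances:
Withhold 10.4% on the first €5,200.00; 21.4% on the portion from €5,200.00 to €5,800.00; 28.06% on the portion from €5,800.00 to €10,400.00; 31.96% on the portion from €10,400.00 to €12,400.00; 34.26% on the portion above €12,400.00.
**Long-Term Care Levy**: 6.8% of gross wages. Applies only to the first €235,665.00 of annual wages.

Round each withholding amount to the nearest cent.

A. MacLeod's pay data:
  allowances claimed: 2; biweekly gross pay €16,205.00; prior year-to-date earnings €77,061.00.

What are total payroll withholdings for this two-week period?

Provincial Income Tax: taxable = €16,205.00 − 2×€252.00 = €15,701.00
  €2,599.16 + 34.26% × (€15,701.00 − €12,400.00) = €2,599.16 + 34.26% × €3,301.00 = €3,730.08
Long-Term Care Levy: 6.8% × €16,205.00 = €1,101.94
Total: €3,730.08 + €1,101.94 = €4,832.02

€4,832.02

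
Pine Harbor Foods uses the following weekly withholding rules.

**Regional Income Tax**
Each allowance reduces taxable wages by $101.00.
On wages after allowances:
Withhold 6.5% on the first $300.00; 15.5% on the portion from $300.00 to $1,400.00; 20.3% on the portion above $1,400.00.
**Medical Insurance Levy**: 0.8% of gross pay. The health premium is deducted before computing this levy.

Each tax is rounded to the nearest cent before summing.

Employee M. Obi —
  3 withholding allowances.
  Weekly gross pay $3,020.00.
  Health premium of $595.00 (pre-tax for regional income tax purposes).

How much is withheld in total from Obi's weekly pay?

$355.97

Regional Income Tax: taxable = $3,020.00 − $595.00 − 3×$101.00 = $2,122.00
  $190.00 + 20.3% × ($2,122.00 − $1,400.00) = $190.00 + 20.3% × $722.00 = $336.57
Medical Insurance Levy: 0.8% × $2,425.00 = $19.40
Total: $336.57 + $19.40 = $355.97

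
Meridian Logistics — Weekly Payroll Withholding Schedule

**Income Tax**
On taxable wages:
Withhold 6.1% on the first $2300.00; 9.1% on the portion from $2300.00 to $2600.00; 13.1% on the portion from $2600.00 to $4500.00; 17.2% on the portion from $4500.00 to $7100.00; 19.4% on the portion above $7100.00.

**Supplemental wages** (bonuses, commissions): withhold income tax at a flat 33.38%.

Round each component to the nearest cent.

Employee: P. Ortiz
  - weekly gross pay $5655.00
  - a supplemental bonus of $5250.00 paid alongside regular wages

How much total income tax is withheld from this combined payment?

$2367.61

Income Tax: taxable = $5655.00
  $416.50 + 17.2% × ($5655.00 − $4500.00) = $416.50 + 17.2% × $1155.00 = $615.16
Supplemental (33.38% flat on bonus): 33.38% × $5250.00 = $1752.45
Total income tax: $615.16 + $1752.45 = $2367.61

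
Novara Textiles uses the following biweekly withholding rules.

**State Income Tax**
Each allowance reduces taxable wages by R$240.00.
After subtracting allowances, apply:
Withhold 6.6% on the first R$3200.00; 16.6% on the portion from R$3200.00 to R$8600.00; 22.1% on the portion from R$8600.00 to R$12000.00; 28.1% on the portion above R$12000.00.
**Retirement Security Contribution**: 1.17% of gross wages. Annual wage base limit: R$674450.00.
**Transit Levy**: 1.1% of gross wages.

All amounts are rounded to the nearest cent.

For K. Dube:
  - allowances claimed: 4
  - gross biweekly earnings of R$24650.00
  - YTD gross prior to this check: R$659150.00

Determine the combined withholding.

State Income Tax: taxable = R$24650.00 − 4×R$240.00 = R$23690.00
  R$1859.00 + 28.1% × (R$23690.00 − R$12000.00) = R$1859.00 + 28.1% × R$11690.00 = R$5143.89
Retirement Security Contribution: cap R$674450.00 − YTD R$659150.00 = R$15300.00 subject; 1.17% × R$15300.00 = R$179.01
Transit Levy: 1.1% × R$24650.00 = R$271.15
Total: R$5143.89 + R$179.01 + R$271.15 = R$5594.05

R$5594.05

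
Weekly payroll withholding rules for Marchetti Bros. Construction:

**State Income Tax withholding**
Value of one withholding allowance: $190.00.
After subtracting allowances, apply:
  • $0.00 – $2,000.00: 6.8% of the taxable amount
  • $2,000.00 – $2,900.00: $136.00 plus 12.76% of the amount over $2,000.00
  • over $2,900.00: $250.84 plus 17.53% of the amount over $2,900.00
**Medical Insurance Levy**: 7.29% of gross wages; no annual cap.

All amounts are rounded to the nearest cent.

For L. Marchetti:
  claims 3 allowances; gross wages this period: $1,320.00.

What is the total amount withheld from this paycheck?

$147.23

State Income Tax: taxable = $1,320.00 − 3×$190.00 = $750.00
  6.8% × $750.00 = $51.00
Medical Insurance Levy: 7.29% × $1,320.00 = $96.23
Total: $51.00 + $96.23 = $147.23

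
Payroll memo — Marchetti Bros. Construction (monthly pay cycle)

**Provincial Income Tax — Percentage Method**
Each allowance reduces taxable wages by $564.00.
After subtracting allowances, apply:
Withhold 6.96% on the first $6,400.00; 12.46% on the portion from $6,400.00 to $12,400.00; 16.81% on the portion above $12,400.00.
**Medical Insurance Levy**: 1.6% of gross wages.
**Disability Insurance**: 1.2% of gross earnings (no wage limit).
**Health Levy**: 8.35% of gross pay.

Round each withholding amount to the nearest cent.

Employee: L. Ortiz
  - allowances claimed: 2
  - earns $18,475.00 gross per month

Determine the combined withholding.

Provincial Income Tax: taxable = $18,475.00 − 2×$564.00 = $17,347.00
  $1,193.04 + 16.81% × ($17,347.00 − $12,400.00) = $1,193.04 + 16.81% × $4,947.00 = $2,024.63
Medical Insurance Levy: 1.6% × $18,475.00 = $295.60
Disability Insurance: 1.2% × $18,475.00 = $221.70
Health Levy: 8.35% × $18,475.00 = $1,542.66
Total: $2,024.63 + $295.60 + $221.70 + $1,542.66 = $4,084.59

$4,084.59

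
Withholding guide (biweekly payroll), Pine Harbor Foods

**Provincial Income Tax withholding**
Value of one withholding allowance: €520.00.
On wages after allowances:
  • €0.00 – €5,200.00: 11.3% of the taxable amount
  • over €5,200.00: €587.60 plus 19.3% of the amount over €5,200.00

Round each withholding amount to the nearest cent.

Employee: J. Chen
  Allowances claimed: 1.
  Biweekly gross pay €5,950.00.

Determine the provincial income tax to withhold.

Provincial Income Tax: taxable = €5,950.00 − 1×€520.00 = €5,430.00
  €587.60 + 19.3% × (€5,430.00 − €5,200.00) = €587.60 + 19.3% × €230.00 = €631.99

€631.99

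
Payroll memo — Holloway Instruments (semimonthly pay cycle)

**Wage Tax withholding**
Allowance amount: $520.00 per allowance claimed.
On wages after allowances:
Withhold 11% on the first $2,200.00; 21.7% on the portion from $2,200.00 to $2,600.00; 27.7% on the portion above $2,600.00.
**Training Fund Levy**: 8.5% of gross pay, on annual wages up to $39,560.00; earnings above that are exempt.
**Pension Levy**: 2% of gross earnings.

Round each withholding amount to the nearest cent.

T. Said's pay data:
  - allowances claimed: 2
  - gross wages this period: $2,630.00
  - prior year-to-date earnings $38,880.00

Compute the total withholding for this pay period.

$285.30

Wage Tax: taxable = $2,630.00 − 2×$520.00 = $1,590.00
  11% × $1,590.00 = $174.90
Training Fund Levy: cap $39,560.00 − YTD $38,880.00 = $680.00 subject; 8.5% × $680.00 = $57.80
Pension Levy: 2% × $2,630.00 = $52.60
Total: $174.90 + $57.80 + $52.60 = $285.30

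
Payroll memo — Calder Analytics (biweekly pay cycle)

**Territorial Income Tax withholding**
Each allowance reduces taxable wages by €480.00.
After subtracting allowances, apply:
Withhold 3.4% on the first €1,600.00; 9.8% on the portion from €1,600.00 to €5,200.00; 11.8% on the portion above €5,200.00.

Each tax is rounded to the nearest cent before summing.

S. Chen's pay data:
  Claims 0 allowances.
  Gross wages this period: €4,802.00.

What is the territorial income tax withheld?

Territorial Income Tax: taxable = €4,802.00
  €54.40 + 9.8% × (€4,802.00 − €1,600.00) = €54.40 + 9.8% × €3,202.00 = €368.20

€368.20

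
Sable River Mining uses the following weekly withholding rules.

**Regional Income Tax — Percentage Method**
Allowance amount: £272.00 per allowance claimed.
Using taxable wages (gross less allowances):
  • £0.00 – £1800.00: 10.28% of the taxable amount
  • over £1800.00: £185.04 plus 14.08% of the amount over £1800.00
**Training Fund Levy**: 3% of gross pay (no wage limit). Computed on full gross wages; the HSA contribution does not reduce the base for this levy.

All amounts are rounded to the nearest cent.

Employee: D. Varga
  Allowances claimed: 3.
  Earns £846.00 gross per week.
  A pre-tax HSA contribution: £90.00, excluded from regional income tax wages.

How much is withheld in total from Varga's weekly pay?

Regional Income Tax: taxable = £846.00 − £90.00 − 3×£272.00 = £-60.00
  Taxable ≤ 0 → £0.00
Training Fund Levy: 3% × £846.00 = £25.38
Total: £0.00 + £25.38 = £25.38

£25.38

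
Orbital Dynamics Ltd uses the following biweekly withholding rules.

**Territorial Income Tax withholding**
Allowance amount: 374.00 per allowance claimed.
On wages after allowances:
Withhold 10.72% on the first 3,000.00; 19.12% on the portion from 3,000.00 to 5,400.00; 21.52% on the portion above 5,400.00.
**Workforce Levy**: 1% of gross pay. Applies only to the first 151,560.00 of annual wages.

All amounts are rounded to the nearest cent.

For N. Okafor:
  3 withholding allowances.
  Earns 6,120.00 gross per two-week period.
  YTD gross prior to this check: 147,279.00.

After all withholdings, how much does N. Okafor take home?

Territorial Income Tax: taxable = 6,120.00 − 3×374.00 = 4,998.00
  321.60 + 19.12% × (4,998.00 − 3,000.00) = 321.60 + 19.12% × 1,998.00 = 703.62
Workforce Levy: cap 151,560.00 − YTD 147,279.00 = 4,281.00 subject; 1% × 4,281.00 = 42.81
Total withheld: 703.62 + 42.81 = 746.43
Net pay: 6,120.00 − 746.43 = 5,373.57

5,373.57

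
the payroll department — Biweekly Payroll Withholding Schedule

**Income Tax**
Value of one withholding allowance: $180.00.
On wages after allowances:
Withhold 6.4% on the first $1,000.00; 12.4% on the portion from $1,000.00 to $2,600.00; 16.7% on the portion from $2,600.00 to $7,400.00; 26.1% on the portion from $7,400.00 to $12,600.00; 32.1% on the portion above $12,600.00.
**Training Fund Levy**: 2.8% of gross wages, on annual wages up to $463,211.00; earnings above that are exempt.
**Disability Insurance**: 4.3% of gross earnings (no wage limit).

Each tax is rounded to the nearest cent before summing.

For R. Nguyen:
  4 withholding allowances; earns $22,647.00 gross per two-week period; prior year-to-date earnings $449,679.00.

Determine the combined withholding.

Income Tax: taxable = $22,647.00 − 4×$180.00 = $21,927.00
  $2,421.20 + 32.1% × ($21,927.00 − $12,600.00) = $2,421.20 + 32.1% × $9,327.00 = $5,415.17
Training Fund Levy: cap $463,211.00 − YTD $449,679.00 = $13,532.00 subject; 2.8% × $13,532.00 = $378.90
Disability Insurance: 4.3% × $22,647.00 = $973.82
Total: $5,415.17 + $378.90 + $973.82 = $6,767.89

$6,767.89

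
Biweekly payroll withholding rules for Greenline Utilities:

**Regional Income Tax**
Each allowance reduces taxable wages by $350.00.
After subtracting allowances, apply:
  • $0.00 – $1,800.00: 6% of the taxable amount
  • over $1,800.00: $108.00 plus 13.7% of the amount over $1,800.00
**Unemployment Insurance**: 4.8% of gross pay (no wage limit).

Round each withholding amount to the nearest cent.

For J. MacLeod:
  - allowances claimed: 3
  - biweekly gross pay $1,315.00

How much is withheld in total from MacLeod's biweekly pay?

Regional Income Tax: taxable = $1,315.00 − 3×$350.00 = $265.00
  6% × $265.00 = $15.90
Unemployment Insurance: 4.8% × $1,315.00 = $63.12
Total: $15.90 + $63.12 = $79.02

$79.02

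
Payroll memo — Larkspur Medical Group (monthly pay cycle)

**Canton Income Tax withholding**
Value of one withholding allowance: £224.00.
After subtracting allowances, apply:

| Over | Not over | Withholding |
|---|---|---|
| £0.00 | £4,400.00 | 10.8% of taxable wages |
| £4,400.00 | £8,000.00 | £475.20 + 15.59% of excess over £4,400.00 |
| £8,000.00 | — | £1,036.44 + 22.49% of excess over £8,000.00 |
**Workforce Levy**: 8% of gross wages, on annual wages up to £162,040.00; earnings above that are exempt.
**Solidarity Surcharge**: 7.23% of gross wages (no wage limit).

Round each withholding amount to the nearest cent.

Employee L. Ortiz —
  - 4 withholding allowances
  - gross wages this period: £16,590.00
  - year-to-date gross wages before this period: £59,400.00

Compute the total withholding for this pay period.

£5,293.48

Canton Income Tax: taxable = £16,590.00 − 4×£224.00 = £15,694.00
  £1,036.44 + 22.49% × (£15,694.00 − £8,000.00) = £1,036.44 + 22.49% × £7,694.00 = £2,766.82
Workforce Levy: 8% × £16,590.00 = £1,327.20
Solidarity Surcharge: 7.23% × £16,590.00 = £1,199.46
Total: £2,766.82 + £1,327.20 + £1,199.46 = £5,293.48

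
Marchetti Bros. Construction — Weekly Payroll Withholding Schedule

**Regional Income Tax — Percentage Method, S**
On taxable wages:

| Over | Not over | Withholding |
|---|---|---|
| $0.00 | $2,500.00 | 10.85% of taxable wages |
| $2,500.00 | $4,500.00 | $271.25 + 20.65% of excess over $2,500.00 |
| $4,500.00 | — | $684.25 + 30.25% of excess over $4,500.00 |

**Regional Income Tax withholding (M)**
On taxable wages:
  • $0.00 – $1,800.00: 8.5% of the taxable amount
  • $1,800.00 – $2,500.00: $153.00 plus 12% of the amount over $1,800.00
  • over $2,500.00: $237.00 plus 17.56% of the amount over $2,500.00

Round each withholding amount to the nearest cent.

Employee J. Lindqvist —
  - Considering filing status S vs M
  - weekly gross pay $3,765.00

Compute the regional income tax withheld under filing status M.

Regional Income Tax (M): taxable = $3,765.00
  $237.00 + 17.56% × ($3,765.00 − $2,500.00) = $237.00 + 17.56% × $1,265.00 = $459.13

$459.13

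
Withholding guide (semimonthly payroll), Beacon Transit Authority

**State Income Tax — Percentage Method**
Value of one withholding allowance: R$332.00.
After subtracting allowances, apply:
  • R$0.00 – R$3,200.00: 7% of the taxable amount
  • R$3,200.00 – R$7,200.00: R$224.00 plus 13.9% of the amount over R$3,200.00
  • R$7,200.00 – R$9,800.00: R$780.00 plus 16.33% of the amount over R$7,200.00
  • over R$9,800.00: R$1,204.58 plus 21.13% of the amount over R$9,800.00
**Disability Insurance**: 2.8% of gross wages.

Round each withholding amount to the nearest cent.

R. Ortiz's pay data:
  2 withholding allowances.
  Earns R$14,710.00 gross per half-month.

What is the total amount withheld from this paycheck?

State Income Tax: taxable = R$14,710.00 − 2×R$332.00 = R$14,046.00
  R$1,204.58 + 21.13% × (R$14,046.00 − R$9,800.00) = R$1,204.58 + 21.13% × R$4,246.00 = R$2,101.76
Disability Insurance: 2.8% × R$14,710.00 = R$411.88
Total: R$2,101.76 + R$411.88 = R$2,513.64

R$2,513.64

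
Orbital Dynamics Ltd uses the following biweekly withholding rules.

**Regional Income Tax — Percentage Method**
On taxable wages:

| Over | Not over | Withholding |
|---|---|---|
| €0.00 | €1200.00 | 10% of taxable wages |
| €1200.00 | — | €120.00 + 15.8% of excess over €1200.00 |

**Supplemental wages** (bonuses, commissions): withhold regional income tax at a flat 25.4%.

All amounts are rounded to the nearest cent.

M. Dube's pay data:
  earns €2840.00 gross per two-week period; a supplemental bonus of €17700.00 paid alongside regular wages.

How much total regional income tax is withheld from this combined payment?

Regional Income Tax: taxable = €2840.00
  €120.00 + 15.8% × (€2840.00 − €1200.00) = €120.00 + 15.8% × €1640.00 = €379.12
Supplemental (25.4% flat on bonus): 25.4% × €17700.00 = €4495.80
Total regional income tax: €379.12 + €4495.80 = €4874.92

€4874.92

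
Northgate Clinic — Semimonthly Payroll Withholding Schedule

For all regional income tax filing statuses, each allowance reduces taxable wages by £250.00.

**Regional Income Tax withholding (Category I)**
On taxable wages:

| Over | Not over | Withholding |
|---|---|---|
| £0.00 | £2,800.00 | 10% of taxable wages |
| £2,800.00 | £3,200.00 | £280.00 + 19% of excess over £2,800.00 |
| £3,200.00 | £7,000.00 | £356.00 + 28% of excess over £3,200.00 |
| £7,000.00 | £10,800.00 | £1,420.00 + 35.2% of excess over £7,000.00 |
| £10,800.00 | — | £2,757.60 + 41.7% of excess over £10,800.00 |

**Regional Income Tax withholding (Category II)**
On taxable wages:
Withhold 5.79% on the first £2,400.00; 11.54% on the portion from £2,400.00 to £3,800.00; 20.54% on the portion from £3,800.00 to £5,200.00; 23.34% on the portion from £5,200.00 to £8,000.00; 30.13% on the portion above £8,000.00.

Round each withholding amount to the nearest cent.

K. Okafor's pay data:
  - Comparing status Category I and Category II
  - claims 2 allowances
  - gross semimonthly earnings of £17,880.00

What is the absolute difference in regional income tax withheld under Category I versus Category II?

£1,433.67

Regional Income Tax (Category I): taxable = £17,880.00 − 2×£250.00 = £17,380.00
  £2,757.60 + 41.7% × (£17,380.00 − £10,800.00) = £2,757.60 + 41.7% × £6,580.00 = £5,501.46
Regional Income Tax (Category II): taxable = £17,880.00 − 2×£250.00 = £17,380.00
  £1,241.60 + 30.13% × (£17,380.00 − £8,000.00) = £1,241.60 + 30.13% × £9,380.00 = £4,067.79
Difference: |£5,501.46 − £4,067.79| = £1,433.67 (higher under Category I)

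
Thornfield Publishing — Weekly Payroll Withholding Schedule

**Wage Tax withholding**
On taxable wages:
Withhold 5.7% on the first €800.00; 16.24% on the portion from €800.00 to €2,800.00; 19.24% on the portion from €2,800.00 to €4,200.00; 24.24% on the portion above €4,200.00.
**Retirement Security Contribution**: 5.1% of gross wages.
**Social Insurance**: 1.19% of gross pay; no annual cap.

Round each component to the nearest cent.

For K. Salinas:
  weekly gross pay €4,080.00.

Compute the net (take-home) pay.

€3,206.70

Wage Tax: taxable = €4,080.00
  €370.40 + 19.24% × (€4,080.00 − €2,800.00) = €370.40 + 19.24% × €1,280.00 = €616.67
Retirement Security Contribution: 5.1% × €4,080.00 = €208.08
Social Insurance: 1.19% × €4,080.00 = €48.55
Total withheld: €616.67 + €208.08 + €48.55 = €873.30
Net pay: €4,080.00 − €873.30 = €3,206.70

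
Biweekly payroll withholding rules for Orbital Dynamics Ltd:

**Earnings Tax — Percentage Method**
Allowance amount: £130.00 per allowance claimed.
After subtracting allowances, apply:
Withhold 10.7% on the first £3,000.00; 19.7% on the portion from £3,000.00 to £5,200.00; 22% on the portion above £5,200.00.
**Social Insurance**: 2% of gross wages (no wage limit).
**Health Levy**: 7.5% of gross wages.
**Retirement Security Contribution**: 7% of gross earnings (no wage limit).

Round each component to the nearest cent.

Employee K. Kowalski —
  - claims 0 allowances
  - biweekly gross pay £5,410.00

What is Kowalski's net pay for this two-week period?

£3,716.75

Earnings Tax: taxable = £5,410.00
  £754.40 + 22% × (£5,410.00 − £5,200.00) = £754.40 + 22% × £210.00 = £800.60
Social Insurance: 2% × £5,410.00 = £108.20
Health Levy: 7.5% × £5,410.00 = £405.75
Retirement Security Contribution: 7% × £5,410.00 = £378.70
Total withheld: £800.60 + £108.20 + £405.75 + £378.70 = £1,693.25
Net pay: £5,410.00 − £1,693.25 = £3,716.75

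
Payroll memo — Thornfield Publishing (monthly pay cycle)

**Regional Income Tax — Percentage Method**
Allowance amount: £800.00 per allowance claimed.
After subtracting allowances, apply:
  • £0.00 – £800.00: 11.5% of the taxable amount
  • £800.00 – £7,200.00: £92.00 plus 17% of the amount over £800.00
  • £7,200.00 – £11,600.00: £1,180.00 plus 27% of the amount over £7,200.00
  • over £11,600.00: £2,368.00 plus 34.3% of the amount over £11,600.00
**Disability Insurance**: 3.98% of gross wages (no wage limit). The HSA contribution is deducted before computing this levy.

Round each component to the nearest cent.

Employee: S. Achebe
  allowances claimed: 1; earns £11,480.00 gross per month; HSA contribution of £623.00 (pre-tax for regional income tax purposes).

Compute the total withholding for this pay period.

Regional Income Tax: taxable = £11,480.00 − £623.00 − 1×£800.00 = £10,057.00
  £1,180.00 + 27% × (£10,057.00 − £7,200.00) = £1,180.00 + 27% × £2,857.00 = £1,951.39
Disability Insurance: 3.98% × £10,857.00 = £432.11
Total: £1,951.39 + £432.11 = £2,383.50

£2,383.50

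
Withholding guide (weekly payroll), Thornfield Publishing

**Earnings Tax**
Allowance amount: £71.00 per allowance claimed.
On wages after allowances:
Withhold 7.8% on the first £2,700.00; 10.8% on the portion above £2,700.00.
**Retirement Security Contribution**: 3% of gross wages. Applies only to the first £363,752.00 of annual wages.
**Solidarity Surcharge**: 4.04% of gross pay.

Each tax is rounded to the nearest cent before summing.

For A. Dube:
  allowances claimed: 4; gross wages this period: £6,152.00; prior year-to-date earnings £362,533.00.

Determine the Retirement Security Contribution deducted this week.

Retirement Security Contribution: cap £363,752.00 − YTD £362,533.00 = £1,219.00 subject; 3% × £1,219.00 = £36.57

£36.57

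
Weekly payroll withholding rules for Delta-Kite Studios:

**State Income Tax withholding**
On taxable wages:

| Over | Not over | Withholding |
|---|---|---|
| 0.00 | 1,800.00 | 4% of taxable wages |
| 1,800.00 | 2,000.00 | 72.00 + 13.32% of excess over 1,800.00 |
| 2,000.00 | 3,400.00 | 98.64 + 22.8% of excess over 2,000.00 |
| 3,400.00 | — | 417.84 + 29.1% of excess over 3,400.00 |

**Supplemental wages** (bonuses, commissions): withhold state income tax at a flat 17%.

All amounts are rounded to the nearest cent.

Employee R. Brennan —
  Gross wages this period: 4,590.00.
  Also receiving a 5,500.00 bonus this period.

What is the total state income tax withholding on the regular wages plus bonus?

1,699.13

State Income Tax: taxable = 4,590.00
  417.84 + 29.1% × (4,590.00 − 3,400.00) = 417.84 + 29.1% × 1,190.00 = 764.13
Supplemental (17% flat on bonus): 17% × 5,500.00 = 935.00
Total state income tax: 764.13 + 935.00 = 1,699.13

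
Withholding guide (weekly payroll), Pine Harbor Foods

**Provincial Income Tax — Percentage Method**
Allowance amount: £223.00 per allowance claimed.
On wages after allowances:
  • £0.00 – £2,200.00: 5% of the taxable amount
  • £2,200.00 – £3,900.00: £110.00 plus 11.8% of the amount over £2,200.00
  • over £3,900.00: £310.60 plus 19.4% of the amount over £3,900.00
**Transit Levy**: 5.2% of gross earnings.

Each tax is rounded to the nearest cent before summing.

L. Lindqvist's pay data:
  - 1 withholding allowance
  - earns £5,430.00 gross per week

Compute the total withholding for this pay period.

£846.52

Provincial Income Tax: taxable = £5,430.00 − 1×£223.00 = £5,207.00
  £310.60 + 19.4% × (£5,207.00 − £3,900.00) = £310.60 + 19.4% × £1,307.00 = £564.16
Transit Levy: 5.2% × £5,430.00 = £282.36
Total: £564.16 + £282.36 = £846.52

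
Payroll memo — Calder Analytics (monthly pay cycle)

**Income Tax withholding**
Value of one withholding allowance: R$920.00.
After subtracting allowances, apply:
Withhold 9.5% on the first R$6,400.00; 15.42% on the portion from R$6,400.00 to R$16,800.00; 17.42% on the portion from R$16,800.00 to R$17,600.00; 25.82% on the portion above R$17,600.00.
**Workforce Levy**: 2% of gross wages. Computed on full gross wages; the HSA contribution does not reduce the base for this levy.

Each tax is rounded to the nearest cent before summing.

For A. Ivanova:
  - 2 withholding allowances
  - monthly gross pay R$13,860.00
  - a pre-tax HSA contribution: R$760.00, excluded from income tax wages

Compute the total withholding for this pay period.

R$1,634.61

Income Tax: taxable = R$13,860.00 − R$760.00 − 2×R$920.00 = R$11,260.00
  R$608.00 + 15.42% × (R$11,260.00 − R$6,400.00) = R$608.00 + 15.42% × R$4,860.00 = R$1,357.41
Workforce Levy: 2% × R$13,860.00 = R$277.20
Total: R$1,357.41 + R$277.20 = R$1,634.61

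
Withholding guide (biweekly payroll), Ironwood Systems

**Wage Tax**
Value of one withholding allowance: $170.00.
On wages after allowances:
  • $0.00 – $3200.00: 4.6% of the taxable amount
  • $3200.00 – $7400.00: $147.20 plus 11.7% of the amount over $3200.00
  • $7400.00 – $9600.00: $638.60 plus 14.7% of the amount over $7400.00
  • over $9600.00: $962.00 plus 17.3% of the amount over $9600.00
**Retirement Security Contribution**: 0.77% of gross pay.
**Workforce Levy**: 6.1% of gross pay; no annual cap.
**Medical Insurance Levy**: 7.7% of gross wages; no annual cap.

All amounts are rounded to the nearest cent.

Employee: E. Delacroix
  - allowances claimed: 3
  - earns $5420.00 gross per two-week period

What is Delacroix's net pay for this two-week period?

Wage Tax: taxable = $5420.00 − 3×$170.00 = $4910.00
  $147.20 + 11.7% × ($4910.00 − $3200.00) = $147.20 + 11.7% × $1710.00 = $347.27
Retirement Security Contribution: 0.77% × $5420.00 = $41.73
Workforce Levy: 6.1% × $5420.00 = $330.62
Medical Insurance Levy: 7.7% × $5420.00 = $417.34
Total withheld: $347.27 + $41.73 + $330.62 + $417.34 = $1136.96
Net pay: $5420.00 − $1136.96 = $4283.04

$4283.04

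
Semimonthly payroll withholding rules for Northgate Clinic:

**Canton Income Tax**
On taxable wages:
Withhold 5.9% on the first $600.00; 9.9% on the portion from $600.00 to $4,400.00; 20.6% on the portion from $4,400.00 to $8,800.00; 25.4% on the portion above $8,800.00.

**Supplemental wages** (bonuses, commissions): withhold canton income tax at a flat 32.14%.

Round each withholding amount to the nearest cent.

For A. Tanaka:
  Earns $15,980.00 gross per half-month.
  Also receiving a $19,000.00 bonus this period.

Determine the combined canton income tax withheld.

Canton Income Tax: taxable = $15,980.00
  $1,318.00 + 25.4% × ($15,980.00 − $8,800.00) = $1,318.00 + 25.4% × $7,180.00 = $3,141.72
Supplemental (32.14% flat on bonus): 32.14% × $19,000.00 = $6,106.60
Total canton income tax: $3,141.72 + $6,106.60 = $9,248.32

$9,248.32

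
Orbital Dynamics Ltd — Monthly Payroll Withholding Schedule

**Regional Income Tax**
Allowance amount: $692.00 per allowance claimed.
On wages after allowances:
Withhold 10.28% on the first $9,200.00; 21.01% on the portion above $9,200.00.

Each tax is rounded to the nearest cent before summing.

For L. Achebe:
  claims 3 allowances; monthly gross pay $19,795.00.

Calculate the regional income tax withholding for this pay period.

Regional Income Tax: taxable = $19,795.00 − 3×$692.00 = $17,719.00
  $945.76 + 21.01% × ($17,719.00 − $9,200.00) = $945.76 + 21.01% × $8,519.00 = $2,735.60

$2,735.60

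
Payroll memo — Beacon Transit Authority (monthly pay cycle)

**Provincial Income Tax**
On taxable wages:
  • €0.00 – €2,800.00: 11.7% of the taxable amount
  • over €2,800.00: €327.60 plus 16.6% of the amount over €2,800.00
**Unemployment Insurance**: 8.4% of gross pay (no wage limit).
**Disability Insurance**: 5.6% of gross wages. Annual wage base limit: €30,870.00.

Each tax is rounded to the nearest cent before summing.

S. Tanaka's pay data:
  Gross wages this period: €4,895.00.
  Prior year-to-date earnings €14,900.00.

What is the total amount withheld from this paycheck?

€1,360.67

Provincial Income Tax: taxable = €4,895.00
  €327.60 + 16.6% × (€4,895.00 − €2,800.00) = €327.60 + 16.6% × €2,095.00 = €675.37
Unemployment Insurance: 8.4% × €4,895.00 = €411.18
Disability Insurance: 5.6% × €4,895.00 = €274.12
Total: €675.37 + €411.18 + €274.12 = €1,360.67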